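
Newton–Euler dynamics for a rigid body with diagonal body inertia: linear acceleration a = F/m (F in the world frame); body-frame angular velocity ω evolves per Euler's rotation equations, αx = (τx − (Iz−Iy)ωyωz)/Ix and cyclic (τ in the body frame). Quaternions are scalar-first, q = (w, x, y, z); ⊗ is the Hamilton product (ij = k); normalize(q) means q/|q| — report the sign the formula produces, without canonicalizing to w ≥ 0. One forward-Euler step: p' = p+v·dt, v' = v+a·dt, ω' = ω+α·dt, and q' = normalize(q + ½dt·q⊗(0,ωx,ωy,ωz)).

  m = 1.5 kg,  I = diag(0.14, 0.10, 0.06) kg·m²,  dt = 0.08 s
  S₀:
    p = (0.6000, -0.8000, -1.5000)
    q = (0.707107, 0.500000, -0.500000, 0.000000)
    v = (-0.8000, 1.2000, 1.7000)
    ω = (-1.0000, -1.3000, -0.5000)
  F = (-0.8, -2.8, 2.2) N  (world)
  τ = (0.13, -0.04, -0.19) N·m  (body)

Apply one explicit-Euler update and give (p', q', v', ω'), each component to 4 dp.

linear accel F/m = (-0.5333, -1.8667, 1.4667)
p + v·dt = (0.5360, -0.7040, -1.3640)
v + (F/m)dt = (-0.8427, 1.0507, 1.8173)
angular accel α = (1.1143, -0.8000, -2.3000)
new body rate ω' = (-0.9109, -1.3640, -0.6840)
2q̇ = q⊗(0,ω) = (-0.1500000, -0.4571070, -0.6692391, -1.5035535)
q + ½dt·q⊗(0,ω), renormalized = (0.6995, 0.4806, -0.5255, -0.0600)

p' = (0.5360, -0.7040, -1.3640)
q' = (0.6995, 0.4806, -0.5255, -0.0600)
v' = (-0.8427, 1.0507, 1.8173)
ω' = (-0.9109, -1.3640, -0.6840)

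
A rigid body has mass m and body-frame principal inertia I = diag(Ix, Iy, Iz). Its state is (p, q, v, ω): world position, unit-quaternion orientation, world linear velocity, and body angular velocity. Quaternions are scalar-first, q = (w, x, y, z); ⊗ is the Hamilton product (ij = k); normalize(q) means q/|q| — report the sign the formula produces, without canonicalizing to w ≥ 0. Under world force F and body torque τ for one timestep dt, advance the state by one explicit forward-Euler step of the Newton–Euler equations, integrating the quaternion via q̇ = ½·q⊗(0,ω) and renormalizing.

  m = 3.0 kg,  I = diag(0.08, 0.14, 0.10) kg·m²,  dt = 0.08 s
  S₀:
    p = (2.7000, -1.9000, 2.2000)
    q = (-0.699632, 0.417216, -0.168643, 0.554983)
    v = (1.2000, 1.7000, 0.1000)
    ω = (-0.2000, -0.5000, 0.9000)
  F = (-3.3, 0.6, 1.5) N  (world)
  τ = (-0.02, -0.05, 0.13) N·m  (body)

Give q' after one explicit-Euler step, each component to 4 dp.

q' = (-0.7190, 0.4275, -0.1740, 0.5196)

Hamilton product q⊗(0,ω) = (-0.5003630, 0.2656392, -0.1366750, -0.8720054)
q + ½dt·q⊗(0,ω), renormalized = (-0.7190, 0.4275, -0.1740, 0.5196)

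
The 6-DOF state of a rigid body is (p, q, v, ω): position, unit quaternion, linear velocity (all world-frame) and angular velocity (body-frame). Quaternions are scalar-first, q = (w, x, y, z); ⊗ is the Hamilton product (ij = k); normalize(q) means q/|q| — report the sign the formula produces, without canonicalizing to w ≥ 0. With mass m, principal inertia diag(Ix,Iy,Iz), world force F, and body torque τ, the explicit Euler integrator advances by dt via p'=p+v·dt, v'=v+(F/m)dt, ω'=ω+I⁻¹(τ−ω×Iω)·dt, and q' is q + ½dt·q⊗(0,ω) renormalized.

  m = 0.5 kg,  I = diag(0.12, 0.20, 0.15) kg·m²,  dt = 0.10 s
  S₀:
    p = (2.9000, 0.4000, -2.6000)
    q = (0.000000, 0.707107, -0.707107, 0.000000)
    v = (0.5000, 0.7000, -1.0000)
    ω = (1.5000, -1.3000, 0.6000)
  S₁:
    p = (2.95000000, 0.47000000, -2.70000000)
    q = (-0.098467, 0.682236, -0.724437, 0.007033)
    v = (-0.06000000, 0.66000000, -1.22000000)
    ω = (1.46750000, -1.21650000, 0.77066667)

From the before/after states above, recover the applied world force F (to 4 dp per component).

F = (-2.8000, -0.2000, -1.1000)

v₁ − v₀ = (-0.56000000, -0.04000000, -0.22000000)
applied force F = (-2.8000, -0.2000, -1.1000)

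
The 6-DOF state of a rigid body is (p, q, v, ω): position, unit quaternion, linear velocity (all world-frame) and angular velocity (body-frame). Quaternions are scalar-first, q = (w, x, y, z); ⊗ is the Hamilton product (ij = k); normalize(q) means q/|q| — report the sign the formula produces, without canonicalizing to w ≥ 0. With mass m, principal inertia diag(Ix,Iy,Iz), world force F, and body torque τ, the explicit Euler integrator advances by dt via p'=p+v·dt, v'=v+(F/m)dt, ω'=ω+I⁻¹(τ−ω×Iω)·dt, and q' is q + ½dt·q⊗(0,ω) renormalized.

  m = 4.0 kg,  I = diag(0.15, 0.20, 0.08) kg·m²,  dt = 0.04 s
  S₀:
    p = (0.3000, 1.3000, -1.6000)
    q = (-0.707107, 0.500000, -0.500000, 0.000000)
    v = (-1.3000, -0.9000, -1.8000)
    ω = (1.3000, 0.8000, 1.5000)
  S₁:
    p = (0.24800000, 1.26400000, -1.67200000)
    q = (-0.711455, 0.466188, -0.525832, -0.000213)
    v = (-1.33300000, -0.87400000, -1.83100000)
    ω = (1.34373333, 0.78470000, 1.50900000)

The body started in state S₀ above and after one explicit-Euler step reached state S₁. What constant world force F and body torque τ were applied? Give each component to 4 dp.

F = (-3.3000, 2.6000, -3.1000)
τ = (0.0200, 0.0600, 0.0700)

Δv = v₁−v₀ = (-0.03300000, 0.02600000, -0.03100000)
m·(v₁−v₀)/dt = (-3.3000, 2.6000, -3.1000)
Δω = ω₁−ω₀ = (0.04373333, -0.01530000, 0.00900000)
gyro term ω₀×Iω₀ = (-0.1440, 0.1365, 0.0520)
applied torque τ = (0.0200, 0.0600, 0.0700)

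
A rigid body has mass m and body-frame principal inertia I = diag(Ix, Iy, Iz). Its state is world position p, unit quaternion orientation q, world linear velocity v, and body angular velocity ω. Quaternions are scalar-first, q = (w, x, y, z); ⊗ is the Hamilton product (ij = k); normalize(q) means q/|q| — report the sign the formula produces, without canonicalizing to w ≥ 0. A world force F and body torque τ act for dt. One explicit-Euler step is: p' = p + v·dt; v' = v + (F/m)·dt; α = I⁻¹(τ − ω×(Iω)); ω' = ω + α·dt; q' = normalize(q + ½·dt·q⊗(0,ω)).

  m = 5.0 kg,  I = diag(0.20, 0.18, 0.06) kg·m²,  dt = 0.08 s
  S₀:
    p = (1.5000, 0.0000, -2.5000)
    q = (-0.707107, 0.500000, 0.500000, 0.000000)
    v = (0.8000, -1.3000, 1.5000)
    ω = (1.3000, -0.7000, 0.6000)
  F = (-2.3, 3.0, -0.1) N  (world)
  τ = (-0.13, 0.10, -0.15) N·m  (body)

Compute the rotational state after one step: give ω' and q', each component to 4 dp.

angular accel α = (-0.9020, -0.0511, -2.8033)
ω' = ω + α·dt = (1.2278, -0.7041, 0.3757)
2q̇ = q⊗(0,ω) = (-0.3000000, -0.6192391, 0.1949749, -1.4242642)
q + ½dt·q⊗(0,ω), renormalized = (-0.7177, 0.4743, 0.5068, -0.0569)

ω' = (1.2278, -0.7041, 0.3757)
q' = (-0.7177, 0.4743, 0.5068, -0.0569)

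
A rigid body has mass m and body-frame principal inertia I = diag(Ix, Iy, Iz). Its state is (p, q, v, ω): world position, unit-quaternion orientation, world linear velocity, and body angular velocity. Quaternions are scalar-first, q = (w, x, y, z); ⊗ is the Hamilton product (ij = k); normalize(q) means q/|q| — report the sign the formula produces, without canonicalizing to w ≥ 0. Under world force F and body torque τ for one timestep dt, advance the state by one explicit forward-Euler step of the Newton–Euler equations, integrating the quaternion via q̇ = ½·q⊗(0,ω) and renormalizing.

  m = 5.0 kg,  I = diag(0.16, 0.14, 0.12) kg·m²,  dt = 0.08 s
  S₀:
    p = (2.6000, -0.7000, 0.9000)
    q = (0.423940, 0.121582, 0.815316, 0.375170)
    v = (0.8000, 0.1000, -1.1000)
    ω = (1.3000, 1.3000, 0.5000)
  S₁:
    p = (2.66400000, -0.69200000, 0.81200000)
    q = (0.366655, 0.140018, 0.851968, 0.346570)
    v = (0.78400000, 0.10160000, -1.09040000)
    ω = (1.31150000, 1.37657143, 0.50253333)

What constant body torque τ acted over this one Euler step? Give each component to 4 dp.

Δω = ω₁−ω₀ = (0.01150000, 0.07657143, 0.00253333)
gyro term ω₀×Iω₀ = (-0.0130, 0.0260, -0.0338)
τ = I·(Δω/dt) + ω₀×(Iω₀) = (0.0100, 0.1600, -0.0300)

τ = (0.0100, 0.1600, -0.0300)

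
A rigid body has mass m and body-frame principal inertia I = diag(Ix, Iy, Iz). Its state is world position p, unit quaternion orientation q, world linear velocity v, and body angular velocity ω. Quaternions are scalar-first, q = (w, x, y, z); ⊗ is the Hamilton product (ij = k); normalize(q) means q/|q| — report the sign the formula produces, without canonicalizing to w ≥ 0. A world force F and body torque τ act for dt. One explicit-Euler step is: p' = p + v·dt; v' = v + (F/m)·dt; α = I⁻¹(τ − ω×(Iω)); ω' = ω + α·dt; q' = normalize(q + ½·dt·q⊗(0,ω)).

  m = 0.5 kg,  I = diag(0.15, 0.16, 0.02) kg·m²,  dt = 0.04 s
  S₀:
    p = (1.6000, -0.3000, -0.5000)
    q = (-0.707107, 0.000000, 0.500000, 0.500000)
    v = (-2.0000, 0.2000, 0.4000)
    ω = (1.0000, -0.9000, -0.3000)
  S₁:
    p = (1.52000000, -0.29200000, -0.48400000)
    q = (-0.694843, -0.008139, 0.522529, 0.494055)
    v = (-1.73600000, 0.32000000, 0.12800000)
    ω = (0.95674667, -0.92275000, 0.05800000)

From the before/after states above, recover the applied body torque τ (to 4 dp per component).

rate change Δω = (-0.04325333, -0.02275000, 0.35800000)
applied torque τ = (-0.2000, -0.1300, 0.1700)

τ = (-0.2000, -0.1300, 0.1700)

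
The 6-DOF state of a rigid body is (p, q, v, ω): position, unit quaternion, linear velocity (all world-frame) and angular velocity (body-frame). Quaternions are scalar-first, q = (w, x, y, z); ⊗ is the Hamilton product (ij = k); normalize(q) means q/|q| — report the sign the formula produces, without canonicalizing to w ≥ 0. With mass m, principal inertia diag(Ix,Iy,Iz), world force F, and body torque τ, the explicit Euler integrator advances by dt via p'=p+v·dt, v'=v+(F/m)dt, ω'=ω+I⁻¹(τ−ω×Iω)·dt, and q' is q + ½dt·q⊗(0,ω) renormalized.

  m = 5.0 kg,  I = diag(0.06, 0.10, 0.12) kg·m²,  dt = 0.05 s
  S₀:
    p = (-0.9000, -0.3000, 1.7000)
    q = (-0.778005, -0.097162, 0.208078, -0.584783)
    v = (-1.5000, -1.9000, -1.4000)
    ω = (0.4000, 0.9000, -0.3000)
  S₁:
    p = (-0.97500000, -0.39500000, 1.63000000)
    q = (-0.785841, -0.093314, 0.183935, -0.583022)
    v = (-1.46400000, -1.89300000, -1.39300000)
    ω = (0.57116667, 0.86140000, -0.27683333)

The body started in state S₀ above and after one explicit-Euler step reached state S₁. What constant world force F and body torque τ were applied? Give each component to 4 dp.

F = (3.6000, 0.7000, 0.7000)
τ = (0.2000, -0.0700, 0.0700)

rate change Δω = (0.17116667, -0.03860000, 0.02316667)
ω₀×(Iω₀) = (-0.0054, 0.0072, 0.0144)
τ = I·(Δω/dt) + ω₀×(Iω₀) = (0.2000, -0.0700, 0.0700)
v₁ − v₀ = (0.03600000, 0.00700000, 0.00700000)
m·(v₁−v₀)/dt = (3.6000, 0.7000, 0.7000)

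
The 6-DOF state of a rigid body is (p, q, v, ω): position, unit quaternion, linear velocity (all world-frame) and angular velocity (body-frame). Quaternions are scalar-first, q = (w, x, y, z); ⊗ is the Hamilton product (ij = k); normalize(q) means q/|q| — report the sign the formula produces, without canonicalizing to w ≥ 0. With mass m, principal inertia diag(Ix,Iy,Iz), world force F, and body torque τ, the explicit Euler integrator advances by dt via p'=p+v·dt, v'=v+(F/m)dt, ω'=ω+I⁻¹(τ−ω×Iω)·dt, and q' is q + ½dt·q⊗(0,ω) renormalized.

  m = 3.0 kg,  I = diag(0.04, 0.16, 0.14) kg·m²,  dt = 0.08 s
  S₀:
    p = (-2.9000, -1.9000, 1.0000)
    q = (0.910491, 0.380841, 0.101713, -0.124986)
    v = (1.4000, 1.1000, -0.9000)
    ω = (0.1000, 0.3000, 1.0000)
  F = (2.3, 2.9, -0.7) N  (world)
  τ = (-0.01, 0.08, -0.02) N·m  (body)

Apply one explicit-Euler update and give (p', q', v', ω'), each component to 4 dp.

a = (0.7667, 0.9667, -0.2333)
new position p' = (-2.7880, -1.8120, 0.9280)
new velocity v' = (1.4613, 1.1773, -0.9187)
ω×(Iω) gyroscopic = (-0.0060, -0.0100, 0.0036)
α = I⁻¹(τ − ω×Iω) = (-0.1000, 0.5625, -0.1686)
ω' = ω + α·dt = (0.0920, 0.3450, 0.9865)
Hamilton product q⊗(0,ω) = (0.0563880, 0.2302579, -0.1201923, 1.0145720)
updated quaternion q' = (0.9119, 0.3897, 0.0968, -0.0843)

p' = (-2.7880, -1.8120, 0.9280)
q' = (0.9119, 0.3897, 0.0968, -0.0843)
v' = (1.4613, 1.1773, -0.9187)
ω' = (0.0920, 0.3450, 0.9865)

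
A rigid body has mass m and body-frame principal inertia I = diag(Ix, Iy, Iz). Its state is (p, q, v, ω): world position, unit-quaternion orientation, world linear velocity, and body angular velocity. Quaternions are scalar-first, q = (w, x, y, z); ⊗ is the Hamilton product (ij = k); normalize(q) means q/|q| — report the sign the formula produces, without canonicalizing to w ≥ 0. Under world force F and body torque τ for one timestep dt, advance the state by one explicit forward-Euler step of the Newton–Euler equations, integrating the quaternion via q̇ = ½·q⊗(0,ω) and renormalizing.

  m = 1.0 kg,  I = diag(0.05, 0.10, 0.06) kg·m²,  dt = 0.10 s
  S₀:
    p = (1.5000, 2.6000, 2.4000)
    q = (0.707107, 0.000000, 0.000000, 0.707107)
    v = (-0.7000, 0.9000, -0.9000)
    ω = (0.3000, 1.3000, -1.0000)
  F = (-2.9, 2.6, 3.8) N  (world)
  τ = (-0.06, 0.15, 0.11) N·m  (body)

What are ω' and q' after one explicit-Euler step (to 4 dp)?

precession coupling ω×(Iω) = (0.0520, 0.0030, 0.0195)
(τ − ω×Iω)/I = (-2.2400, 1.4700, 1.5083)
ω + α·dt = (0.0760, 1.4470, -0.8492)
Hamilton product q⊗(0,ω) = (0.7071070, -0.7071070, 1.1313712, -0.7071070)
updated quaternion q' = (0.7399, -0.0352, 0.0564, 0.6694)

ω' = (0.0760, 1.4470, -0.8492)
q' = (0.7399, -0.0352, 0.0564, 0.6694)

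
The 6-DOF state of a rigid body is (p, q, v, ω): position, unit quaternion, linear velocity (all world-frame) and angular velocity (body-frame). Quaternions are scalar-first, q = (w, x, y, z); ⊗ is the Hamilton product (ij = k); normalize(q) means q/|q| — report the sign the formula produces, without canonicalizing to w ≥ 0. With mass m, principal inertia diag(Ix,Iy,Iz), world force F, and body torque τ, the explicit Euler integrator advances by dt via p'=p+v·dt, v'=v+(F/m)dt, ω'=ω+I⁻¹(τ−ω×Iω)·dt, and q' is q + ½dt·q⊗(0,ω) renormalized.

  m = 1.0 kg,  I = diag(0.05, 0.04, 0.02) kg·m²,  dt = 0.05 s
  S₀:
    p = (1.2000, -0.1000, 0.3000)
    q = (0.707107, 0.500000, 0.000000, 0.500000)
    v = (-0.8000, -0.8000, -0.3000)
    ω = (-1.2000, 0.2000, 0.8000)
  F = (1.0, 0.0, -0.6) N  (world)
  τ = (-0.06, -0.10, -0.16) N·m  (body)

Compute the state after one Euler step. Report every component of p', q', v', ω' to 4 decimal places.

p' = (1.1600, -0.1400, 0.2850)
q' = (0.7116, 0.4760, -0.0215, 0.5163)
v' = (-0.7500, -0.8000, -0.3300)
ω' = (-1.2568, 0.1110, 0.3940)

α = I⁻¹(τ − ω×Iω) = (-1.1360, -1.7800, -8.1200)
ω + α·dt = (-1.2568, 0.1110, 0.3940)
Hamilton product q⊗(0,ω) = (0.2000000, -0.9485284, -0.8585786, 0.6656856)
q + ½dt·q⊗(0,ω), renormalized = (0.7116, 0.4760, -0.0215, 0.5163)
linear accel F/m = (1.0000, 0.0000, -0.6000)
new position p' = (1.1600, -0.1400, 0.2850)
new velocity v' = (-0.7500, -0.8000, -0.3300)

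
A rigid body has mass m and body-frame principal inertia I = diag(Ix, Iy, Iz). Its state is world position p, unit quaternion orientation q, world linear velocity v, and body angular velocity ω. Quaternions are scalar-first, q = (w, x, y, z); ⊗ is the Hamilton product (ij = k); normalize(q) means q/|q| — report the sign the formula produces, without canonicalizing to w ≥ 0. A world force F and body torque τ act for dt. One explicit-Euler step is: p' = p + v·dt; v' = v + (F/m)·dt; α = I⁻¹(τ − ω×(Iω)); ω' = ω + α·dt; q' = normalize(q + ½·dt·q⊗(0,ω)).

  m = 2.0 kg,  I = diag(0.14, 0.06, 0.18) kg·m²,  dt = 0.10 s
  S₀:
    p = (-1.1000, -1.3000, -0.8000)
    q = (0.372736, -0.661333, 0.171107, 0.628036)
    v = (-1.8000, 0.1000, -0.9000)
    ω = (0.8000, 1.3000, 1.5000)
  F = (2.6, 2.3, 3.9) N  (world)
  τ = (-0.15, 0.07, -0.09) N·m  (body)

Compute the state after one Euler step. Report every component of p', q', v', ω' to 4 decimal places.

p' = (-1.2800, -1.2900, -0.8900)
q' = (0.3390, -0.6706, 0.2685, 0.6027)
v' = (-1.6700, 0.2150, -0.7050)
ω' = (0.5257, 1.4967, 1.4962)

a = (1.3000, 1.1500, 1.9500)
p + v·dt = (-1.2800, -1.2900, -0.8900)
new velocity v' = (-1.6700, 0.2150, -0.7050)
precession coupling ω×(Iω) = (0.2340, -0.0480, -0.0832)
(τ − ω×Iω)/I = (-2.7429, 1.9667, -0.0378)
new body rate ω' = (0.5257, 1.4967, 1.4962)
Hamilton product q⊗(0,ω) = (-0.6354267, -0.2615975, 1.9789851, -0.4375145)
updated quaternion q' = (0.3390, -0.6706, 0.2685, 0.6027)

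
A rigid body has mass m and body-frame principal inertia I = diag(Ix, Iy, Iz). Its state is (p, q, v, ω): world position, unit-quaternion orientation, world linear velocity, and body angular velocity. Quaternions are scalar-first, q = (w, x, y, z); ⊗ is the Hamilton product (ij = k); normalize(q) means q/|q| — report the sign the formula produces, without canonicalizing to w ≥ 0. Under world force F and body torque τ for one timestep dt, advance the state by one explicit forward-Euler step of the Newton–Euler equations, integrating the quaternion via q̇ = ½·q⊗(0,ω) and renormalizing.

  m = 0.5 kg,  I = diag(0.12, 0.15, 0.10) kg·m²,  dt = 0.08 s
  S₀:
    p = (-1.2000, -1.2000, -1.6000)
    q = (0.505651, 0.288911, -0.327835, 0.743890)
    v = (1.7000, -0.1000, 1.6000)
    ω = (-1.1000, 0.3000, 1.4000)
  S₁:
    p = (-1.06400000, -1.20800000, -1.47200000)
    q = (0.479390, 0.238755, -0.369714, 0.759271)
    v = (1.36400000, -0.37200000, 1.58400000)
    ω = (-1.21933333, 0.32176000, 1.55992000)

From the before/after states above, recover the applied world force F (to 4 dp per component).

velocity change Δv = (-0.33600000, -0.27200000, -0.01600000)
F = m·Δv/dt = (-2.1000, -1.7000, -0.1000)

F = (-2.1000, -1.7000, -0.1000)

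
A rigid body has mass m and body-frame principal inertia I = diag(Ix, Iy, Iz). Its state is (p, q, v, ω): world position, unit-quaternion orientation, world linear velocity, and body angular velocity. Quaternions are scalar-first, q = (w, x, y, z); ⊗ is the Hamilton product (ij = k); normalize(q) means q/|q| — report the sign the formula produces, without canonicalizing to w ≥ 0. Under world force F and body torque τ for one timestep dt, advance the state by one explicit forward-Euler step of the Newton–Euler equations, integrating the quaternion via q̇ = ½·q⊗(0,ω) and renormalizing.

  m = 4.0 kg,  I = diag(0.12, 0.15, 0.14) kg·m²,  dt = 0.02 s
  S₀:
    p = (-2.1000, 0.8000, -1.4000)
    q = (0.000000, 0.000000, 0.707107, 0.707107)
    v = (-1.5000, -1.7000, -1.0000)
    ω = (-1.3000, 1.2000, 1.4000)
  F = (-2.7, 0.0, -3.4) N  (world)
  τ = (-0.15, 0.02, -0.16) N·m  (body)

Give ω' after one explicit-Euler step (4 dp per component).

ω' = (-1.3222, 1.1978, 1.3838)

gyro term ω×Iω = (-0.0168, 0.0364, -0.0468)
α = I⁻¹(τ − ω×Iω) = (-1.1100, -0.1093, -0.8086)
new body rate ω' = (-1.3222, 1.1978, 1.3838)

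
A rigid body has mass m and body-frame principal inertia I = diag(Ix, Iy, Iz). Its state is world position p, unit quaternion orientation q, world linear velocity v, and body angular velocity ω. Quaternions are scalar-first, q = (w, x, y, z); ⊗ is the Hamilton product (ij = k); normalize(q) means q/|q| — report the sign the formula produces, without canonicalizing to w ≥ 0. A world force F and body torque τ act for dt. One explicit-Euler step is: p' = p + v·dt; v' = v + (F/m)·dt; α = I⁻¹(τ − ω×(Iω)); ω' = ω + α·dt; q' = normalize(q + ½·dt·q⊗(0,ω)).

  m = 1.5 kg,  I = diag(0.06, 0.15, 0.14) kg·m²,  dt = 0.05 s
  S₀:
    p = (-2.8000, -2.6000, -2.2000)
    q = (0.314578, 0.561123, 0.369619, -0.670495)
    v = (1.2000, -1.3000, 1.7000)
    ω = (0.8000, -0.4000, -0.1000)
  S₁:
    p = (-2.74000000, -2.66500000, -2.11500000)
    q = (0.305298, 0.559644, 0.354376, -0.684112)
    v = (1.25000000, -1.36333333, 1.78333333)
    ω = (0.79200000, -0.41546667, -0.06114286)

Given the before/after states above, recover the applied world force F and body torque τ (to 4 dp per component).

Δω = ω₁−ω₀ = (-0.00800000, -0.01546667, 0.03885714)
gyro term ω₀×Iω₀ = (-0.0004, 0.0064, -0.0288)
applied torque τ = (-0.0100, -0.0400, 0.0800)
v₁ − v₀ = (0.05000000, -0.06333333, 0.08333333)
m·(v₁−v₀)/dt = (1.5000, -1.9000, 2.5000)

F = (1.5000, -1.9000, 2.5000)
τ = (-0.0100, -0.0400, 0.0800)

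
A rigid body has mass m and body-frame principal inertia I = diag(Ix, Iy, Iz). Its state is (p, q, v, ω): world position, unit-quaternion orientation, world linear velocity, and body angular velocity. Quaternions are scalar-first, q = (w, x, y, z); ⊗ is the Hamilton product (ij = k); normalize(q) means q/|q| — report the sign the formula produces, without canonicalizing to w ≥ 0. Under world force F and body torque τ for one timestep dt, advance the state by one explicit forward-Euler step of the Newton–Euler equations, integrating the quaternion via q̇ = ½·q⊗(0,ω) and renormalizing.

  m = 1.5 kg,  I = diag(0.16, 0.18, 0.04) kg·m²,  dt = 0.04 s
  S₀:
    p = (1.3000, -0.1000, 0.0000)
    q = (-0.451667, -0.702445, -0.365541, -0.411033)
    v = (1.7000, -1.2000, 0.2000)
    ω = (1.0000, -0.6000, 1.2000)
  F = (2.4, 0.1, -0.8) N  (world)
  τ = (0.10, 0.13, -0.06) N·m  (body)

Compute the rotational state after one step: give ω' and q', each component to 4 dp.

ω' = (0.9998, -0.6031, 1.1520)
q' = (-0.4319, -0.7248, -0.3513, -0.4059)

(τ − ω×Iω)/I = (-0.0050, -0.0778, -1.2000)
new body rate ω' = (0.9998, -0.6031, 1.1520)
q⊗(0,ω) = (0.9763600, -1.1369360, 0.7029012, 0.2450076)
q + ½dt·q⊗(0,ω), renormalized = (-0.4319, -0.7248, -0.3513, -0.4059)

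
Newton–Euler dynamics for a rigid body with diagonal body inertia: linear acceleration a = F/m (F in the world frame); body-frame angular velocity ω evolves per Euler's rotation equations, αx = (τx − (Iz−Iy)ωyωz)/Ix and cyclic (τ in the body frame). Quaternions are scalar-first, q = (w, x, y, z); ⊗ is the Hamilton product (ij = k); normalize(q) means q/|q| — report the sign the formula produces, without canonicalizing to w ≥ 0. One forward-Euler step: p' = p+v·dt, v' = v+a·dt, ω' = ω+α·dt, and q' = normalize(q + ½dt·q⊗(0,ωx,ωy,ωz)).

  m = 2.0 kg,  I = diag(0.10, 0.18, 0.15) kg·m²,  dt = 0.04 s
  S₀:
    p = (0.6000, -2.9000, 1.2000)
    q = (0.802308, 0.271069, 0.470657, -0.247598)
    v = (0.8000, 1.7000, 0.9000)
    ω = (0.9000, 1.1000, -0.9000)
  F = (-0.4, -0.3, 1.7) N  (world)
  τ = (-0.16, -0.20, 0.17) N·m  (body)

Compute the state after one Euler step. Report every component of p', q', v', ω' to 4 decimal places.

p' = (0.6320, -2.8320, 1.2360)
q' = (0.7822, 0.2823, 0.4885, -0.2644)
v' = (0.7920, 1.6940, 0.9340)
ω' = (0.8241, 1.0466, -0.8758)

gyro term ω×Iω = (0.0297, 0.0405, 0.0792)
α = I⁻¹(τ − ω×Iω) = (-1.8970, -1.3361, 0.6053)
ω' = ω + α·dt = (0.8241, 1.0466, -0.8758)
2q̇ = q⊗(0,ω) = (-0.9845230, 0.5708437, 0.9036627, -0.8474926)
q + ½dt·q⊗(0,ω), renormalized = (0.7822, 0.2823, 0.4885, -0.2644)
new position p' = (0.6320, -2.8320, 1.2360)
v + (F/m)dt = (0.7920, 1.6940, 0.9340)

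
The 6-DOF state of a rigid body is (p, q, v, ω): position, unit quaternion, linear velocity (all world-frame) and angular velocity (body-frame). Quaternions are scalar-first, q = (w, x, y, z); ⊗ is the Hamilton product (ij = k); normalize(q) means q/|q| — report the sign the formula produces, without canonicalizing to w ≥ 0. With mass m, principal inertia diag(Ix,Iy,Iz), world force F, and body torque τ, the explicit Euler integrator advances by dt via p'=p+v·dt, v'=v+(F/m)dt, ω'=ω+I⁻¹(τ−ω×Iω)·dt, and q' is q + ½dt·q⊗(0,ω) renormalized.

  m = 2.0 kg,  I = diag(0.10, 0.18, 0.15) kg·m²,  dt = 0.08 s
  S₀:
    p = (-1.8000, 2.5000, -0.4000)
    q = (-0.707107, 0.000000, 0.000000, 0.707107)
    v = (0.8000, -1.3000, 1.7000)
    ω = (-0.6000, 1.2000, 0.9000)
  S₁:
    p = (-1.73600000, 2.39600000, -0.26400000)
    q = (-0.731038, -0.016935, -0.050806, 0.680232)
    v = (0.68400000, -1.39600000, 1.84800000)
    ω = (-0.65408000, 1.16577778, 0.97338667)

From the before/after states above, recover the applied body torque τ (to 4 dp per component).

τ = (-0.1000, -0.0500, 0.0800)

rate change Δω = (-0.05408000, -0.03422222, 0.07338667)
gyro term ω₀×Iω₀ = (-0.0324, 0.0270, -0.0576)
τ = I·(Δω/dt) + ω₀×(Iω₀) = (-0.1000, -0.0500, 0.0800)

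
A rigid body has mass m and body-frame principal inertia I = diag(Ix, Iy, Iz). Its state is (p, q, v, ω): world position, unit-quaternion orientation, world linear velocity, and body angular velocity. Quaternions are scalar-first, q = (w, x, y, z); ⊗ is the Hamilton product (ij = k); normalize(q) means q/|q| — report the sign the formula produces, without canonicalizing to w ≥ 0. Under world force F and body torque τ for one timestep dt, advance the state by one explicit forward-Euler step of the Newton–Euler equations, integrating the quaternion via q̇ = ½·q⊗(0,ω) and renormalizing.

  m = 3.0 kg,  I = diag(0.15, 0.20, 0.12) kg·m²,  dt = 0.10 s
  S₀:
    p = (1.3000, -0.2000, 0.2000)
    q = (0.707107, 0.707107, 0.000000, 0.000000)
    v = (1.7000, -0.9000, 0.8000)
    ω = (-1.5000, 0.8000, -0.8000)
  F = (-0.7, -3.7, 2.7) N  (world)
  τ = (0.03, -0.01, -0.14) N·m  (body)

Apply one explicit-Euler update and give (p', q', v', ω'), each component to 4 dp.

(τ − ω×Iω)/I = (-0.1413, -0.2300, -0.6667)
ω' = ω + α·dt = (-1.5141, 0.7770, -0.8667)
2q̇ = q⊗(0,ω) = (1.0606605, -1.0606605, 1.1313712, 0.0000000)
updated quaternion q' = (0.7568, 0.6512, 0.0563, 0.0000)
a = (-0.2333, -1.2333, 0.9000)
new position p' = (1.4700, -0.2900, 0.2800)
v + (F/m)dt = (1.6767, -1.0233, 0.8900)

p' = (1.4700, -0.2900, 0.2800)
q' = (0.7568, 0.6512, 0.0563, 0.0000)
v' = (1.6767, -1.0233, 0.8900)
ω' = (-1.5141, 0.7770, -0.8667)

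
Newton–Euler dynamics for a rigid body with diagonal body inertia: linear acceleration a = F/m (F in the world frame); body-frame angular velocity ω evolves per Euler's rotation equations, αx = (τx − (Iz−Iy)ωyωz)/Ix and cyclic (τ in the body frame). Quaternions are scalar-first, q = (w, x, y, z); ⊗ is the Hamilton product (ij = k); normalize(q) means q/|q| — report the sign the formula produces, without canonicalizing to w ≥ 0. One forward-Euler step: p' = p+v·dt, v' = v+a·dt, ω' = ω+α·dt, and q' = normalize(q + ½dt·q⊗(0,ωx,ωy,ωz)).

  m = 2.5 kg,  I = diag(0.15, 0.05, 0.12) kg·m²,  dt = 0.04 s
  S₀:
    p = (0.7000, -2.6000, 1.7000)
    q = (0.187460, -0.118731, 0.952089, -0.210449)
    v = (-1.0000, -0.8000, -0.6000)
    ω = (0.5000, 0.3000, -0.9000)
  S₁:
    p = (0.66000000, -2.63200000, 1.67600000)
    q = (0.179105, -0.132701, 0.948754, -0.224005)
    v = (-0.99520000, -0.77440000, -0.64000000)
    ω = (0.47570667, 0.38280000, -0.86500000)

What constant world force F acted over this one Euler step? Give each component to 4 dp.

Δv = v₁−v₀ = (0.00480000, 0.02560000, -0.04000000)
F = m·Δv/dt = (0.3000, 1.6000, -2.5000)

F = (0.3000, 1.6000, -2.5000)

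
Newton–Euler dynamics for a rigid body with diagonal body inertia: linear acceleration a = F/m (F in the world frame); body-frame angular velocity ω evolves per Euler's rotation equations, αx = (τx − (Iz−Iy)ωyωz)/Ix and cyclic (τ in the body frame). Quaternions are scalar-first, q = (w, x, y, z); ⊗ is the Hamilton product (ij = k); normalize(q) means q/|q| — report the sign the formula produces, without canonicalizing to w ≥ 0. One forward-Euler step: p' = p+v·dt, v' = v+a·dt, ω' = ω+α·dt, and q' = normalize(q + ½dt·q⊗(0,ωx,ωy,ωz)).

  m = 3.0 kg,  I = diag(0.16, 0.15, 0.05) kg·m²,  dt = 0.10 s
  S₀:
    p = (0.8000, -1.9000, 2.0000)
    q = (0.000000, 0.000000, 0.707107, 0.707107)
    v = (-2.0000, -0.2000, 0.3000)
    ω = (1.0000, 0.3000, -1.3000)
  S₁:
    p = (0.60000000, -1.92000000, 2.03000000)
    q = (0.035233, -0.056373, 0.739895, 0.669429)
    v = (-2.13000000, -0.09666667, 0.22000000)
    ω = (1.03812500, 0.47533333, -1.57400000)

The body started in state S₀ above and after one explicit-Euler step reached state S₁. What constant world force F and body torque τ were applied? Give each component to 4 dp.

rate change Δω = (0.03812500, 0.17533333, -0.27400000)
gyro term ω₀×Iω₀ = (0.0390, -0.1430, -0.0030)
τ = I·(Δω/dt) + ω₀×(Iω₀) = (0.1000, 0.1200, -0.1400)
Δv = v₁−v₀ = (-0.13000000, 0.10333333, -0.08000000)
applied force F = (-3.9000, 3.1000, -2.4000)

F = (-3.9000, 3.1000, -2.4000)
τ = (0.1000, 0.1200, -0.1400)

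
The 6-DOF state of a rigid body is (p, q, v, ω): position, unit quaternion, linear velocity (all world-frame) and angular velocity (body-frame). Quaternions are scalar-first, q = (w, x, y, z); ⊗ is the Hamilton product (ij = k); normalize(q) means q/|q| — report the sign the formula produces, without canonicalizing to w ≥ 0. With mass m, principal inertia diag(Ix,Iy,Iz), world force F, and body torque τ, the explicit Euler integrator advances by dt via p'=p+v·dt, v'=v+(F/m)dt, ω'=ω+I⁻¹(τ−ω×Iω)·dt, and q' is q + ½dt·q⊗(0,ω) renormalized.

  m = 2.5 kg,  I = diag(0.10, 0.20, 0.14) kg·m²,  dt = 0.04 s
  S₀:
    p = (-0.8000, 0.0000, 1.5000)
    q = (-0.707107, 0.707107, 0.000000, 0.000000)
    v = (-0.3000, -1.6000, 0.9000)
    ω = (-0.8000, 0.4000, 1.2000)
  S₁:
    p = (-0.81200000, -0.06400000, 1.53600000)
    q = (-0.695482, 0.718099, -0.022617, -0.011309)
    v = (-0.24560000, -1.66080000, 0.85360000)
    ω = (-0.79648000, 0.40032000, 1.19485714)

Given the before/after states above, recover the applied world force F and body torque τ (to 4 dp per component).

Δv = v₁−v₀ = (0.05440000, -0.06080000, -0.04640000)
F = m·Δv/dt = (3.4000, -3.8000, -2.9000)
ω₁ − ω₀ = (0.00352000, 0.00032000, -0.00514286)
precession coupling = (-0.0288, 0.0384, -0.0320)
τ = I·(Δω/dt) + ω₀×(Iω₀) = (-0.0200, 0.0400, -0.0500)

F = (3.4000, -3.8000, -2.9000)
τ = (-0.0200, 0.0400, -0.0500)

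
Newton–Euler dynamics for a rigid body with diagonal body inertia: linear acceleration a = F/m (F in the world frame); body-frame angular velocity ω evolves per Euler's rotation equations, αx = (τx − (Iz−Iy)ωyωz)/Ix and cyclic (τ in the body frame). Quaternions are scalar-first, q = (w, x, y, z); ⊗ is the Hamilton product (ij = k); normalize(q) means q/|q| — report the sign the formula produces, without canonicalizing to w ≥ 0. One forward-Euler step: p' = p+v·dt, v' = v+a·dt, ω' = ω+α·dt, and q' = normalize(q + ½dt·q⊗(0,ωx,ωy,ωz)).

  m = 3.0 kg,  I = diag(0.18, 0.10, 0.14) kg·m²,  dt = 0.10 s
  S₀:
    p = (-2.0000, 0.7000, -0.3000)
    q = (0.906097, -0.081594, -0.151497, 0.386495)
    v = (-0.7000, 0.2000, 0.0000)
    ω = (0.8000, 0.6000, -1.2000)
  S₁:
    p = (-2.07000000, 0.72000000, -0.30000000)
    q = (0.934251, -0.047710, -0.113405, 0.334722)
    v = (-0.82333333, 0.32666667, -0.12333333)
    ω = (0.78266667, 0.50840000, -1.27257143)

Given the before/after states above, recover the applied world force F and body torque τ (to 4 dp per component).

F = (-3.7000, 3.8000, -3.7000)
τ = (-0.0600, -0.1300, -0.1400)

rate change Δω = (-0.01733333, -0.09160000, -0.07257143)
precession coupling = (-0.0288, -0.0384, -0.0384)
applied torque τ = (-0.0600, -0.1300, -0.1400)
velocity change Δv = (-0.12333333, 0.12666667, -0.12333333)
applied force F = (-3.7000, 3.8000, -3.7000)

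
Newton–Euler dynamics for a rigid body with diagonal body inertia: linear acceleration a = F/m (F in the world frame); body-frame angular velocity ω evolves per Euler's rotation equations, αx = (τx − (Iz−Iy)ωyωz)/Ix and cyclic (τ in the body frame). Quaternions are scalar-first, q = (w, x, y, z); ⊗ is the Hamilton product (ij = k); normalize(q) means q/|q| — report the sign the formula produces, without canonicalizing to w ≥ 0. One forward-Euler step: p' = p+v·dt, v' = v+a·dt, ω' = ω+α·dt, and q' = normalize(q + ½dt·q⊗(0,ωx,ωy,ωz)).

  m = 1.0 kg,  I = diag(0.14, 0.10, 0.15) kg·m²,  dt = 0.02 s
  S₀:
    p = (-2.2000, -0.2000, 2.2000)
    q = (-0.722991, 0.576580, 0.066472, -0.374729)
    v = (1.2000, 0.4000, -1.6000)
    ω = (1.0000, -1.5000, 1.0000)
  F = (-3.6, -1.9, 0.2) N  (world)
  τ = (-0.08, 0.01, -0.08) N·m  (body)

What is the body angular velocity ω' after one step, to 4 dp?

gyro term ω×Iω = (-0.0750, -0.0100, 0.0600)
α = I⁻¹(τ − ω×Iω) = (-0.0357, 0.2000, -0.9333)
new body rate ω' = (0.9993, -1.4960, 0.9813)

ω' = (0.9993, -1.4960, 0.9813)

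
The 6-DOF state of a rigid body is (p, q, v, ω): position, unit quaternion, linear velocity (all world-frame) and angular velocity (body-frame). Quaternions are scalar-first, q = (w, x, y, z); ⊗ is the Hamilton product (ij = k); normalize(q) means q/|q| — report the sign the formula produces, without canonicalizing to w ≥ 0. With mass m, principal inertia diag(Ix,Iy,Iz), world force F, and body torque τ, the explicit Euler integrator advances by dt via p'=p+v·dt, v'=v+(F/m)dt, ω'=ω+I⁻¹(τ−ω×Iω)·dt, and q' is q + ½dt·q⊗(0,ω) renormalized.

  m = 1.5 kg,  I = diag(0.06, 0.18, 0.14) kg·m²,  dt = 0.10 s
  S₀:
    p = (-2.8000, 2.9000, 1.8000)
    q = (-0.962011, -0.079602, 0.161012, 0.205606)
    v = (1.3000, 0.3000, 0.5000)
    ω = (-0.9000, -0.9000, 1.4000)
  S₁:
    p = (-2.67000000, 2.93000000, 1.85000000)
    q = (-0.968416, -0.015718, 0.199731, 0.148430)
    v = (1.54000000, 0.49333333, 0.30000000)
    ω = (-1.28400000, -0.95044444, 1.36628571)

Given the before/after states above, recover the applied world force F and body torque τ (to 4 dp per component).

F = (3.6000, 2.9000, -3.0000)
τ = (-0.1800, 0.0100, 0.0500)

velocity change Δv = (0.24000000, 0.19333333, -0.20000000)
F = m·Δv/dt = (3.6000, 2.9000, -3.0000)
rate change Δω = (-0.38400000, -0.05044444, -0.03371429)
I·α + gyro = (-0.1800, 0.0100, 0.0500)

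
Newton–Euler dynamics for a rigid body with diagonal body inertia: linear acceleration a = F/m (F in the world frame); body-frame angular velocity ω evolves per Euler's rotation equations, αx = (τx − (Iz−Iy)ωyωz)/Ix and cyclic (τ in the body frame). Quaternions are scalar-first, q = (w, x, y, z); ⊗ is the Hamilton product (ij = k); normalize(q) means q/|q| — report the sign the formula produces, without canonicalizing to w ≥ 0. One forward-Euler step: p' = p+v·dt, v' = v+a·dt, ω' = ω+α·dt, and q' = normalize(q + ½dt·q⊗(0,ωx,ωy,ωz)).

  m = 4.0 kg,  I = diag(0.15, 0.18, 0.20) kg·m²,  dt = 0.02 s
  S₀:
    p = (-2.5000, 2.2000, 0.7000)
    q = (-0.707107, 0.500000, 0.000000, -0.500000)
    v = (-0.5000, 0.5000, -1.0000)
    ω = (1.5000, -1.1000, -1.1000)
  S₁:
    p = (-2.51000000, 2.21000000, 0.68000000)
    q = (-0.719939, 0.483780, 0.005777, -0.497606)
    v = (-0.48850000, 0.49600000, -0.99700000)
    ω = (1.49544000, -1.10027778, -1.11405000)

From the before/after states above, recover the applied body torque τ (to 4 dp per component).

Δω = ω₁−ω₀ = (-0.00456000, -0.00027778, -0.01405000)
gyro term ω₀×Iω₀ = (0.0242, 0.0825, -0.0495)
τ = I·(Δω/dt) + ω₀×(Iω₀) = (-0.0100, 0.0800, -0.1900)

τ = (-0.0100, 0.0800, -0.1900)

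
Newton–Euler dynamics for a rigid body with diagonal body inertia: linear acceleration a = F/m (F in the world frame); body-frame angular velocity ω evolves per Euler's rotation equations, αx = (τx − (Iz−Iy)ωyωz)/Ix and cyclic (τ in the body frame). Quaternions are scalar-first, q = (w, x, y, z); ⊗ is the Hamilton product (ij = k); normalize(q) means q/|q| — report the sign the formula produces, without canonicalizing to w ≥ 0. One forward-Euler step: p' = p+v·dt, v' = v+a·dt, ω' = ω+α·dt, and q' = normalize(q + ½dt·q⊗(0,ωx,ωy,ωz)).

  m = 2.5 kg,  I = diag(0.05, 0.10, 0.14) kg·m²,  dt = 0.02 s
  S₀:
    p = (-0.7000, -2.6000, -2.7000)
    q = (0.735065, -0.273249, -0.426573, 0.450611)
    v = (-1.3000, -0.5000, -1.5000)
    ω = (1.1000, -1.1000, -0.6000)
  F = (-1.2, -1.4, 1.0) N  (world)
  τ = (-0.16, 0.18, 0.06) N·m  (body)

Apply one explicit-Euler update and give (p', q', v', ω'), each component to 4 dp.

p' = (-0.7260, -2.6100, -2.7300)
q' = (0.7360, -0.2576, -0.4313, 0.4538)
v' = (-1.3096, -0.5112, -1.4920)
ω' = (1.0254, -1.0759, -0.5828)

a = (-0.4800, -0.5600, 0.4000)
p + v·dt = (-0.7260, -2.6100, -2.7300)
v + (F/m)dt = (-1.3096, -0.5112, -1.4920)
α = I⁻¹(τ − ω×Iω) = (-3.7280, 1.2060, 0.8607)
ω' = ω + α·dt = (1.0254, -1.0759, -0.5828)
q⊗(0,ω) = (0.1017102, 1.5601874, -0.4768488, 0.3287652)
updated quaternion q' = (0.7360, -0.2576, -0.4313, 0.4538)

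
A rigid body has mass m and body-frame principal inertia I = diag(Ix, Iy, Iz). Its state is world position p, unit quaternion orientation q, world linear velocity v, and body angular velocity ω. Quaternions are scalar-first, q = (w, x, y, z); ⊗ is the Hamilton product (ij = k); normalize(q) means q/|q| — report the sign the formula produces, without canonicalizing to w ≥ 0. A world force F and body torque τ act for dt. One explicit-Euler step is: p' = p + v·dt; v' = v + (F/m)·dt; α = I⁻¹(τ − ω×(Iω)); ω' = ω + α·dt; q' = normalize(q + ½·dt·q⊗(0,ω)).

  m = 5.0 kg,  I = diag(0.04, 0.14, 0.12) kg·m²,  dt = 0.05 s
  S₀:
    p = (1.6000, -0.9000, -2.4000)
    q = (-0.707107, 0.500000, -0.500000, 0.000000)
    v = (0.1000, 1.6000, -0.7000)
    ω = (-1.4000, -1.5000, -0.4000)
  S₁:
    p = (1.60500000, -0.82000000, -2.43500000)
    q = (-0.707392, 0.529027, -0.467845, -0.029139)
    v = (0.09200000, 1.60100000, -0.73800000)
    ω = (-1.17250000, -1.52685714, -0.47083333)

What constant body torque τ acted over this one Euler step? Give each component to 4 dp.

τ = (0.1700, -0.1200, 0.0400)

Δω = ω₁−ω₀ = (0.22750000, -0.02685714, -0.07083333)
ω₀×(Iω₀) = (-0.0120, -0.0448, 0.2100)
I·α + gyro = (0.1700, -0.1200, 0.0400)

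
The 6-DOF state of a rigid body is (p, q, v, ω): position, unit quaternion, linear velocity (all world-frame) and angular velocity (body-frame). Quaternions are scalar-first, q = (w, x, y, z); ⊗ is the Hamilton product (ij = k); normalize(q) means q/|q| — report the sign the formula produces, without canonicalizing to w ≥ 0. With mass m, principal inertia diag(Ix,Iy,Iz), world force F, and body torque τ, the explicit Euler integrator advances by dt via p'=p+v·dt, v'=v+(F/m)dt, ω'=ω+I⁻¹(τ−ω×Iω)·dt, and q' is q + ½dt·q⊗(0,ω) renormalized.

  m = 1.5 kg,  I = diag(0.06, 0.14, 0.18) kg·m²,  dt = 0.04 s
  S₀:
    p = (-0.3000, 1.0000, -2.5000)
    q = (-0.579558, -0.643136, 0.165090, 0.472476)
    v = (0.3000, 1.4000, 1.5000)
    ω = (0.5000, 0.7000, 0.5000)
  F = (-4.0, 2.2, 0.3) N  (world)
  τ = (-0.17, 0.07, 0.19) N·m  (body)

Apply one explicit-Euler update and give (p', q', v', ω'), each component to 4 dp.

a = (-2.6667, 1.4667, 0.2000)
new position p' = (-0.2880, 1.0560, -2.4400)
v' = v + a·dt = (0.1933, 1.4587, 1.5080)
α = I⁻¹(τ − ω×Iω) = (-3.0667, 0.7143, 0.9000)
ω' = ω + α·dt = (0.3773, 0.7286, 0.5360)
q⊗(0,ω) = (-0.0302330, -0.5379672, 0.1521154, -0.8225192)
q' = normalize(q + ½dt·q⊗(0,ω)) = (-0.5800, -0.6538, 0.1681, 0.4559)

p' = (-0.2880, 1.0560, -2.4400)
q' = (-0.5800, -0.6538, 0.1681, 0.4559)
v' = (0.1933, 1.4587, 1.5080)
ω' = (0.3773, 0.7286, 0.5360)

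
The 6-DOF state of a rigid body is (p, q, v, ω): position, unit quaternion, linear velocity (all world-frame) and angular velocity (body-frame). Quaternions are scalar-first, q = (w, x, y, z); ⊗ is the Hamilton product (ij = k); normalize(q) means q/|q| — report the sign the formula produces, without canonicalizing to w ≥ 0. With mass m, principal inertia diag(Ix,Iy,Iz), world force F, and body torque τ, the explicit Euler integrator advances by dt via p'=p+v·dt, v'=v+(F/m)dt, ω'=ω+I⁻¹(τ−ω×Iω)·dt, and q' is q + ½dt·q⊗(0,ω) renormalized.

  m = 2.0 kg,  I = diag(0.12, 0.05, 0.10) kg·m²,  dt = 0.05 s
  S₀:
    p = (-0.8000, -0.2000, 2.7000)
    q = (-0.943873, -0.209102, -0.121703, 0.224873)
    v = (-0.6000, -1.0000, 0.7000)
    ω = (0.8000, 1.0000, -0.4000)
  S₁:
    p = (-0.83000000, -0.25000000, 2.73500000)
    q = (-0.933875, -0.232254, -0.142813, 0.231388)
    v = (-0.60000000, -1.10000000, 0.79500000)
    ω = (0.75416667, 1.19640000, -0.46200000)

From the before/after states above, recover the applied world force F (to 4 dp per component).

F = (0.0000, -4.0000, 3.8000)

Δv = v₁−v₀ = (0.00000000, -0.10000000, 0.09500000)
applied force F = (0.0000, -4.0000, 3.8000)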